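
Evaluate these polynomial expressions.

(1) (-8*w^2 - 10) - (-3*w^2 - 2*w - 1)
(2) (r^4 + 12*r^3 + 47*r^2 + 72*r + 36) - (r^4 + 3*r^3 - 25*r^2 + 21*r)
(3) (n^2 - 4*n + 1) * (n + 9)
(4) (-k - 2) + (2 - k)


(1) = -5*w^2 + 2*w - 9
(2) = 9*r^3 + 72*r^2 + 51*r + 36
(3) = n^3 + 5*n^2 - 35*n + 9
(4) = -2*k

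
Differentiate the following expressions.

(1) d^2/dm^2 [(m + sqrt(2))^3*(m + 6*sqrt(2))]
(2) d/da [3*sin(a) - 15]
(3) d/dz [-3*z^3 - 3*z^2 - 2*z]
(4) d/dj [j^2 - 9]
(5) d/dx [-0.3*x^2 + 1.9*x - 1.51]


(1) = 12*m^2 + 54*sqrt(2)*m + 84
(2) = 3*cos(a)
(3) = -9*z^2 - 6*z - 2
(4) = 2*j
(5) = 1.9 - 0.6*x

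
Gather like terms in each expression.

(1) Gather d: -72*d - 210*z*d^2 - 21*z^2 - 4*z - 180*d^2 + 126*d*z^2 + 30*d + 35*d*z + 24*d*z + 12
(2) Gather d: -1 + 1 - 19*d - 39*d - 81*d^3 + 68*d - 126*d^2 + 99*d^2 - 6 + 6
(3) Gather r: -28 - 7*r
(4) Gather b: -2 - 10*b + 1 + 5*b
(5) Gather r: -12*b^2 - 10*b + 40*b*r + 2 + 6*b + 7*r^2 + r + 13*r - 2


(1) = d^2*(-210*z - 180) + d*(126*z^2 + 59*z - 42) - 21*z^2 - 4*z + 12
(2) = -81*d^3 - 27*d^2 + 10*d
(3) = -7*r - 28
(4) = -5*b - 1
(5) = -12*b^2 - 4*b + 7*r^2 + r*(40*b + 14)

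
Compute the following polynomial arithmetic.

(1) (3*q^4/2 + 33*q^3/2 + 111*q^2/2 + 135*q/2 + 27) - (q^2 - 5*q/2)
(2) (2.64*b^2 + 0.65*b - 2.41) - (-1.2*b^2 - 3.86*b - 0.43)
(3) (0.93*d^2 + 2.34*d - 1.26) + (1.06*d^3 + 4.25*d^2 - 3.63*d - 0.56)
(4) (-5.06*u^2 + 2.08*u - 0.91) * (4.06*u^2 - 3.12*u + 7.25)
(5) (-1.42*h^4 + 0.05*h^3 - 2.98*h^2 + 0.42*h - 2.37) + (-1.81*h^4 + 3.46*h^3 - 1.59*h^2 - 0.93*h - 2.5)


(1) = 3*q^4/2 + 33*q^3/2 + 109*q^2/2 + 70*q + 27
(2) = 3.84*b^2 + 4.51*b - 1.98
(3) = 1.06*d^3 + 5.18*d^2 - 1.29*d - 1.82
(4) = -20.5436*u^4 + 24.232*u^3 - 46.8692*u^2 + 17.9192*u - 6.5975
(5) = -3.23*h^4 + 3.51*h^3 - 4.57*h^2 - 0.51*h - 4.87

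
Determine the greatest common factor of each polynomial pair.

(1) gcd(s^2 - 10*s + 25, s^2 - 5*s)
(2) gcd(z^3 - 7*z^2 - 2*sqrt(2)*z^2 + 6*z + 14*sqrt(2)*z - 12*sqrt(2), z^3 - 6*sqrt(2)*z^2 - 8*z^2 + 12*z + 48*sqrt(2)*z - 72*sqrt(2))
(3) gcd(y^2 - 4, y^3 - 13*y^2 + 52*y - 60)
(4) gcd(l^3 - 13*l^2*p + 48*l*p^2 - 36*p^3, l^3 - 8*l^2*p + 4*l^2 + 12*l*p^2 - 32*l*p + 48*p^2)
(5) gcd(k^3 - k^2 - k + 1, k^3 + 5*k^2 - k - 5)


(1) = s - 5
(2) = gcd((z - 6)*(z - 1)*(z - 2*sqrt(2)), (z - 6)*(z - 2)*(z - 6*sqrt(2))) = z - 6
(3) = gcd((y - 2)*(y + 2), (y - 6)*(y - 5)*(y - 2)) = y - 2
(4) = gcd((l - 6*p)^2*(l - p), (l + 4)*(l - 6*p)*(l - 2*p)) = -l + 6*p
(5) = gcd((k - 1)^2*(k + 1), (k - 1)*(k + 1)*(k + 5)) = k^2 - 1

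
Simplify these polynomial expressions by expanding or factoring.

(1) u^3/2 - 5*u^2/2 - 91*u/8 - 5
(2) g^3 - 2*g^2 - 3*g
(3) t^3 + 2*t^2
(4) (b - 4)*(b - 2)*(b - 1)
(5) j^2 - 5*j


(1) = (u/2 + 1/4)*(u - 8)*(u + 5/2)
(2) = g*(g - 3)*(g + 1)
(3) = t^2*(t + 2)
(4) = b^3 - 7*b^2 + 14*b - 8
(5) = j*(j - 5)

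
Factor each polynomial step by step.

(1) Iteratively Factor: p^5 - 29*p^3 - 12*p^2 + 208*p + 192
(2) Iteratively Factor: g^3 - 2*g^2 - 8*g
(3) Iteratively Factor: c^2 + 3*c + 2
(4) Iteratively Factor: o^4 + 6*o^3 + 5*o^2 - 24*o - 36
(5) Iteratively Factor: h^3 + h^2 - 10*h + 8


(1) = (p + 1)*(p^4 - p^3 - 28*p^2 + 16*p + 192) = (p - 4)*(p + 1)*(p^3 + 3*p^2 - 16*p - 48) = (p - 4)*(p + 1)*(p + 3)*(p^2 - 16) = (p - 4)^2*(p + 1)*(p + 3)*(p + 4)
(2) = (g + 2)*(g^2 - 4*g) = (g - 4)*(g + 2)*(g)
(3) = (c + 2)*(c + 1)
(4) = (o + 3)*(o^3 + 3*o^2 - 4*o - 12) = (o - 2)*(o + 3)*(o^2 + 5*o + 6) = (o - 2)*(o + 2)*(o + 3)*(o + 3)
(5) = (h - 1)*(h^2 + 2*h - 8) = (h - 2)*(h - 1)*(h + 4)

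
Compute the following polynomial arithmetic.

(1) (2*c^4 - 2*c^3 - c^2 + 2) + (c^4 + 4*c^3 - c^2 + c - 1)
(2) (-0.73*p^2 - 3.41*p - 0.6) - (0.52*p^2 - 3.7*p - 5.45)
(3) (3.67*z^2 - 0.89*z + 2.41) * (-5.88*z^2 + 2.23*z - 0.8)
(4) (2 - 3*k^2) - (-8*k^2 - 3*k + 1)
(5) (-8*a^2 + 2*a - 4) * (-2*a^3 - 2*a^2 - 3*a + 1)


(1) = 3*c^4 + 2*c^3 - 2*c^2 + c + 1
(2) = -1.25*p^2 + 0.29*p + 4.85
(3) = -21.5796*z^4 + 13.4173*z^3 - 19.0915*z^2 + 6.0863*z - 1.928
(4) = 5*k^2 + 3*k + 1
(5) = 16*a^5 + 12*a^4 + 28*a^3 - 6*a^2 + 14*a - 4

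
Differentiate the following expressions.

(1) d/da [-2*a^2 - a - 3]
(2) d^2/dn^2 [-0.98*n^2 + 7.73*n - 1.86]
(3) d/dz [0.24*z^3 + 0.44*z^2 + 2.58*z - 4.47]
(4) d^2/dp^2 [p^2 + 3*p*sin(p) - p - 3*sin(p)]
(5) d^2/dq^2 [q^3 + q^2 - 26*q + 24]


(1) = -4*a - 1
(2) = -1.96000000000000
(3) = 0.72*z^2 + 0.88*z + 2.58
(4) = -3*p*sin(p) + 3*sin(p) + 6*cos(p) + 2
(5) = 6*q + 2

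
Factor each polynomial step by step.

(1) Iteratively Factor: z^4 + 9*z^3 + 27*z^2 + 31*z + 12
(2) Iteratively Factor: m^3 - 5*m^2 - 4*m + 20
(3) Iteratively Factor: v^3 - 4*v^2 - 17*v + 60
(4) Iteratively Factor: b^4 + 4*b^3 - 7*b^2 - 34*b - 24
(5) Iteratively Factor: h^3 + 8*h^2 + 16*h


(1) = (z + 1)*(z^3 + 8*z^2 + 19*z + 12) = (z + 1)^2*(z^2 + 7*z + 12) = (z + 1)^2*(z + 4)*(z + 3)
(2) = (m - 2)*(m^2 - 3*m - 10) = (m - 2)*(m + 2)*(m - 5)
(3) = (v - 5)*(v^2 + v - 12) = (v - 5)*(v + 4)*(v - 3)
(4) = (b + 4)*(b^3 - 7*b - 6) = (b + 1)*(b + 4)*(b^2 - b - 6) = (b - 3)*(b + 1)*(b + 4)*(b + 2)
(5) = (h + 4)*(h^2 + 4*h) = (h + 4)^2*(h)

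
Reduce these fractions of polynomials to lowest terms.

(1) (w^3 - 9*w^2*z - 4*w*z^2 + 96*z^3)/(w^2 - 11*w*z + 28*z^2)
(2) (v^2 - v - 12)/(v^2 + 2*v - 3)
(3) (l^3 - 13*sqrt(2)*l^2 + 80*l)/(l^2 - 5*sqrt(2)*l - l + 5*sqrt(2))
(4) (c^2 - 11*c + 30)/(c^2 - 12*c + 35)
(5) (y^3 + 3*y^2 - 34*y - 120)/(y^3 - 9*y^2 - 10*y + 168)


(1) = (-w^2 + 5*w*z + 24*z^2)/(-w + 7*z)
(2) = (v - 4)/(v - 1)
(3) = (l^2 - 8*sqrt(2)*l)/(l - 1)
(4) = (c - 6)/(c - 7)
(5) = (y + 5)/(y - 7)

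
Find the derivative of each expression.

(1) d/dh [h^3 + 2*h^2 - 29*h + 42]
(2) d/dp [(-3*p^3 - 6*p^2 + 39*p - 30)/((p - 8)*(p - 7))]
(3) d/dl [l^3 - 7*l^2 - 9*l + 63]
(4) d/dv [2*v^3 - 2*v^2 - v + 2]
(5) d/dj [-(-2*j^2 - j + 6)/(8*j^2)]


(1) = 3*h^2 + 4*h - 29
(2) = 3*(-p^4 + 30*p^3 - 151*p^2 - 204*p + 578)/(p^4 - 30*p^3 + 337*p^2 - 1680*p + 3136)
(3) = 3*l^2 - 14*l - 9
(4) = 6*v^2 - 4*v - 1
(5) = (12 - j)/(8*j^3)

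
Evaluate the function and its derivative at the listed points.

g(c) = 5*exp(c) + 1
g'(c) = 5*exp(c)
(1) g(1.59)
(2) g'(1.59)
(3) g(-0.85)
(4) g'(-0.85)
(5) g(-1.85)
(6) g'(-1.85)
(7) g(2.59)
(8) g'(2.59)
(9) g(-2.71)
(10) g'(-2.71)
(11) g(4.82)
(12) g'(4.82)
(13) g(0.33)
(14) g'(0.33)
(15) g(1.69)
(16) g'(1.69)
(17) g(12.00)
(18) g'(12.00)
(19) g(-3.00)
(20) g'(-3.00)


(1) = 25.52
(2) = 24.52
(3) = 3.14
(4) = 2.14
(5) = 1.79
(6) = 0.79
(7) = 67.65
(8) = 66.65
(9) = 1.33
(10) = 0.33
(11) = 620.83
(12) = 619.83
(13) = 7.95
(14) = 6.95
(15) = 28.10
(16) = 27.10
(17) = 813774.96
(18) = 813773.96
(19) = 1.25
(20) = 0.25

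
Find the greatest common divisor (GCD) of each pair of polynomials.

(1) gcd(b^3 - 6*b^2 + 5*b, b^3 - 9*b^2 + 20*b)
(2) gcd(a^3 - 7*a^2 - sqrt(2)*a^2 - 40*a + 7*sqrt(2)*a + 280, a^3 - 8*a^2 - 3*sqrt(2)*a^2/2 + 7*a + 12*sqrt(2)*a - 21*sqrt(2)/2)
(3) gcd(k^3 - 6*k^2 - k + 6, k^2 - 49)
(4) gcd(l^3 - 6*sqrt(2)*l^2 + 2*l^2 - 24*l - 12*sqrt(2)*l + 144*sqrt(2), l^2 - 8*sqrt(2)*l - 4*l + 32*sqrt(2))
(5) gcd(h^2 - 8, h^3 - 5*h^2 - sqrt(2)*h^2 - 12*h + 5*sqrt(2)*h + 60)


(1) = gcd(b*(b - 5)*(b - 1), b*(b - 5)*(b - 4)) = b^2 - 5*b
(2) = a - 7
(3) = 1
(4) = gcd((l - 4)*(l + 6)*(l - 6*sqrt(2)), (l - 4)*(l - 8*sqrt(2))) = l - 4
(5) = gcd((h - 2*sqrt(2))*(h + 2*sqrt(2)), (h - 5)*(h - 3*sqrt(2))*(h + 2*sqrt(2))) = h + 2*sqrt(2)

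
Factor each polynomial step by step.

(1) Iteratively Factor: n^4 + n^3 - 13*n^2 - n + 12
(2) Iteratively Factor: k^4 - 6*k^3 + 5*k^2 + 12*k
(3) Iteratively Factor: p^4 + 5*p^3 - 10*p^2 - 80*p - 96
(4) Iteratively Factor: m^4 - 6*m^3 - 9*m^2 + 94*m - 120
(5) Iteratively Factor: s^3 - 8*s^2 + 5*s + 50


(1) = (n - 3)*(n^3 + 4*n^2 - n - 4) = (n - 3)*(n + 1)*(n^2 + 3*n - 4) = (n - 3)*(n + 1)*(n + 4)*(n - 1)
(2) = (k + 1)*(k^3 - 7*k^2 + 12*k) = k*(k + 1)*(k^2 - 7*k + 12) = k*(k - 3)*(k + 1)*(k - 4)
(3) = (p + 3)*(p^3 + 2*p^2 - 16*p - 32) = (p - 4)*(p + 3)*(p^2 + 6*p + 8) = (p - 4)*(p + 2)*(p + 3)*(p + 4)
(4) = (m + 4)*(m^3 - 10*m^2 + 31*m - 30) = (m - 3)*(m + 4)*(m^2 - 7*m + 10) = (m - 5)*(m - 3)*(m + 4)*(m - 2)
(5) = (s - 5)*(s^2 - 3*s - 10) = (s - 5)^2*(s + 2)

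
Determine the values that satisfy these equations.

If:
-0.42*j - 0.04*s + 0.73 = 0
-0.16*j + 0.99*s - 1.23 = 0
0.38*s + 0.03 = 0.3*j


Then:
No Solution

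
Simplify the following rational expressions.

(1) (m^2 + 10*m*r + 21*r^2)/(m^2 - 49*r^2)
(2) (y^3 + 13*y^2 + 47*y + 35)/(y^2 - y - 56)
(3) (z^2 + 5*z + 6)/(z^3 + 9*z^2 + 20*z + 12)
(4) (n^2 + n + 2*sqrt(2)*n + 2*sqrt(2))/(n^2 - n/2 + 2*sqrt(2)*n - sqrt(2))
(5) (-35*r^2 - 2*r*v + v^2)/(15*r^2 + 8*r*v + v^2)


(1) = (-m - 3*r)/(-m + 7*r)
(2) = (y^2 + 6*y + 5)/(y - 8)
(3) = (z + 3)/(z^2 + 7*z + 6)
(4) = (2*n + 2)/(2*n - 1)
(5) = (-7*r + v)/(3*r + v)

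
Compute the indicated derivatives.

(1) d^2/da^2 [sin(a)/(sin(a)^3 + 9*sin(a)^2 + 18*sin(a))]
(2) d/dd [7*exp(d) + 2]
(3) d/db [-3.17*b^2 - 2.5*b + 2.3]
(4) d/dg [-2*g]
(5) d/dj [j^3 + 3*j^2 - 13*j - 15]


(1) = (-4*sin(a)^4 - 27*sin(a)^3 - 3*sin(a)^2 + 216*sin(a) + 126)/((sin(a) + 3)^3*(sin(a) + 6)^3)
(2) = 7*exp(d)
(3) = -6.34*b - 2.5
(4) = -2
(5) = 3*j^2 + 6*j - 13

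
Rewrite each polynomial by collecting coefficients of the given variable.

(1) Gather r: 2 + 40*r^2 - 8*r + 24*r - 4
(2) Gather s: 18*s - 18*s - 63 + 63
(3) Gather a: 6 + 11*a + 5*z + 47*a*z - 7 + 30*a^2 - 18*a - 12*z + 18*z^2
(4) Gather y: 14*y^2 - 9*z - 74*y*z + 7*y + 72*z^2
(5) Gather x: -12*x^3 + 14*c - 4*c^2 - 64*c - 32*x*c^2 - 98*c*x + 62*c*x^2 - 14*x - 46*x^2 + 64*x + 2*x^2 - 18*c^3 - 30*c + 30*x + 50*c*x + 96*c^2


(1) = 40*r^2 + 16*r - 2
(2) = 0
(3) = 30*a^2 + a*(47*z - 7) + 18*z^2 - 7*z - 1
(4) = 14*y^2 + y*(7 - 74*z) + 72*z^2 - 9*z
(5) = -18*c^3 + 92*c^2 - 80*c - 12*x^3 + x^2*(62*c - 44) + x*(-32*c^2 - 48*c + 80)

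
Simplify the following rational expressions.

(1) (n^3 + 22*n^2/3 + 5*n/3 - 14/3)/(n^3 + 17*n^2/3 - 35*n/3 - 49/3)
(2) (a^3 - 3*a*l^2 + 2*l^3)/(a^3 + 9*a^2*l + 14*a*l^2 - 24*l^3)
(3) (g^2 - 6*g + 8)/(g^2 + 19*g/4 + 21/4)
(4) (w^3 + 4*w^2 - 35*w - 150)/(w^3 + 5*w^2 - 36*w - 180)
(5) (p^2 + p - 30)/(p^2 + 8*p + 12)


(1) = (3*n - 2)/(3*n - 7)
(2) = (a^2 + a*l - 2*l^2)/(a^2 + 10*a*l + 24*l^2)
(3) = (4*g^2 - 24*g + 32)/(4*g^2 + 19*g + 21)
(4) = (w + 5)/(w + 6)
(5) = (p - 5)/(p + 2)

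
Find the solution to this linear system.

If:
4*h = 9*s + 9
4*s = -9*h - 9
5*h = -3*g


Then:
g = 75/97
h = -45/97
s = -117/97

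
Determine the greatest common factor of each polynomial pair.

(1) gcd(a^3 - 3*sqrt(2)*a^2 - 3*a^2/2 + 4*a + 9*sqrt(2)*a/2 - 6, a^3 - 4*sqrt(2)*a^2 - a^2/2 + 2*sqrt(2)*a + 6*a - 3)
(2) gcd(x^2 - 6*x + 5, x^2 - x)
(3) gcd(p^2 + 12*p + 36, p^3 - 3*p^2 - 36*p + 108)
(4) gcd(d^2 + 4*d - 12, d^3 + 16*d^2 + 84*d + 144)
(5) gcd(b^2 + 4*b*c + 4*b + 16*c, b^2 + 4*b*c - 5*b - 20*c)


(1) = gcd((a - 3/2)*(a - 2*sqrt(2))*(a - sqrt(2)), (a - 1/2)*(a - 3*sqrt(2))*(a - sqrt(2))) = a - sqrt(2)
(2) = x - 1
(3) = p + 6
(4) = d + 6
(5) = gcd((b + 4)*(b + 4*c), (b - 5)*(b + 4*c)) = b + 4*c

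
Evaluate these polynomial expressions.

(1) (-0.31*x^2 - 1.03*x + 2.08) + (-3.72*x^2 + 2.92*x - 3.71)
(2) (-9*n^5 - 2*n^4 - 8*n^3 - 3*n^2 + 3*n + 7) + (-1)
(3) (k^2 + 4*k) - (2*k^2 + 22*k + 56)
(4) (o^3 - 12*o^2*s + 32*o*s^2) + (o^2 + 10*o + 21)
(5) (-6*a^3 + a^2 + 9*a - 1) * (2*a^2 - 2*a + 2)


(1) = -4.03*x^2 + 1.89*x - 1.63
(2) = -9*n^5 - 2*n^4 - 8*n^3 - 3*n^2 + 3*n + 6
(3) = -k^2 - 18*k - 56
(4) = o^3 - 12*o^2*s + o^2 + 32*o*s^2 + 10*o + 21
(5) = -12*a^5 + 14*a^4 + 4*a^3 - 18*a^2 + 20*a - 2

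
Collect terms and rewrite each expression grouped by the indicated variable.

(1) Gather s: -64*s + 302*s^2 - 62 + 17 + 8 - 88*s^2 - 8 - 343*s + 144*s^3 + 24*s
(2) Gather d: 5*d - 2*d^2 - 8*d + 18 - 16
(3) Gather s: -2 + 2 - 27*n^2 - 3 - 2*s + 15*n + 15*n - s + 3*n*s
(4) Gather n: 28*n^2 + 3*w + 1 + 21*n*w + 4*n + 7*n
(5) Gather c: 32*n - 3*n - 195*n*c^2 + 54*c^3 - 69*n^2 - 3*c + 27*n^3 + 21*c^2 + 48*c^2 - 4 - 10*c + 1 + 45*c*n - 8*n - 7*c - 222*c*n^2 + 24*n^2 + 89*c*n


(1) = 144*s^3 + 214*s^2 - 383*s - 45
(2) = -2*d^2 - 3*d + 2
(3) = -27*n^2 + 30*n + s*(3*n - 3) - 3
(4) = 28*n^2 + n*(21*w + 11) + 3*w + 1
(5) = 54*c^3 + c^2*(69 - 195*n) + c*(-222*n^2 + 134*n - 20) + 27*n^3 - 45*n^2 + 21*n - 3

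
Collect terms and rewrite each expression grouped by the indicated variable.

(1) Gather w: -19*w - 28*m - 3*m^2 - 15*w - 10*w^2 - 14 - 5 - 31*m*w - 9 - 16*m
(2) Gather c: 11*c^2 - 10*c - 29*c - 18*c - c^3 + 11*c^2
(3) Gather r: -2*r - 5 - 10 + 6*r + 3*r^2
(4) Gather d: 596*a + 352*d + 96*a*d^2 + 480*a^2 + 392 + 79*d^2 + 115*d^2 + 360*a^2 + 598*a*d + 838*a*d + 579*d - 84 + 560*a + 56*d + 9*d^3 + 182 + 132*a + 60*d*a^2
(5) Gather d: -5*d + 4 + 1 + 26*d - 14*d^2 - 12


(1) = -3*m^2 - 44*m - 10*w^2 + w*(-31*m - 34) - 28
(2) = -c^3 + 22*c^2 - 57*c
(3) = 3*r^2 + 4*r - 15
(4) = 840*a^2 + 1288*a + 9*d^3 + d^2*(96*a + 194) + d*(60*a^2 + 1436*a + 987) + 490
(5) = -14*d^2 + 21*d - 7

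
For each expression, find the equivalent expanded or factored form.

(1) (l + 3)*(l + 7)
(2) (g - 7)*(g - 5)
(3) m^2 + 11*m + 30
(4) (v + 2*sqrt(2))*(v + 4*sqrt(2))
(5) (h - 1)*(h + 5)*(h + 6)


(1) = l^2 + 10*l + 21
(2) = g^2 - 12*g + 35
(3) = (m + 5)*(m + 6)
(4) = v^2 + 6*sqrt(2)*v + 16
(5) = h^3 + 10*h^2 + 19*h - 30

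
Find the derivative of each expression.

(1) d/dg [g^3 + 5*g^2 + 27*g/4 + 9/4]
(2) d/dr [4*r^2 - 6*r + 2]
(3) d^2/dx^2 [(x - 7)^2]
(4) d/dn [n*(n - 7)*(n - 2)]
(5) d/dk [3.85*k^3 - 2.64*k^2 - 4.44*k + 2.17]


(1) = 3*g^2 + 10*g + 27/4
(2) = 8*r - 6
(3) = 2
(4) = 3*n^2 - 18*n + 14
(5) = 11.55*k^2 - 5.28*k - 4.44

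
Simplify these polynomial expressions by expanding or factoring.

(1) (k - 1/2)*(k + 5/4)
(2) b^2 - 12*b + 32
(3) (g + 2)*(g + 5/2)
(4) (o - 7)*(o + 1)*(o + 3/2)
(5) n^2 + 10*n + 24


(1) = k^2 + 3*k/4 - 5/8
(2) = (b - 8)*(b - 4)
(3) = g^2 + 9*g/2 + 5
(4) = o^3 - 9*o^2/2 - 16*o - 21/2
(5) = (n + 4)*(n + 6)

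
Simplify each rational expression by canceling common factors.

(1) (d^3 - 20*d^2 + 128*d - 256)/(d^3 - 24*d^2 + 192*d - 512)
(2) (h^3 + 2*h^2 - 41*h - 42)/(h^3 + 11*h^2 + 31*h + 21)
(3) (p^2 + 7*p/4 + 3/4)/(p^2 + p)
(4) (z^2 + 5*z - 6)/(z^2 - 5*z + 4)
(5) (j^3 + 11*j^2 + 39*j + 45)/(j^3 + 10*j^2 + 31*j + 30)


(1) = (d - 4)/(d - 8)
(2) = (h - 6)/(h + 3)
(3) = (4*p + 3)/(4*p)
(4) = (z + 6)/(z - 4)
(5) = (j + 3)/(j + 2)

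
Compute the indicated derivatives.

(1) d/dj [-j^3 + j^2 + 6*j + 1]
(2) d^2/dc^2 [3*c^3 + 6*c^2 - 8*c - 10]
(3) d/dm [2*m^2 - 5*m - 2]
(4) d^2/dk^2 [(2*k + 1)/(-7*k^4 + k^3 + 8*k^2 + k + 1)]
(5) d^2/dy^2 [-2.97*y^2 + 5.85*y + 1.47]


(1) = -3*j^2 + 2*j + 6
(2) = 18*c + 12
(3) = 4*m - 5
(4) = 2*((2*k + 1)*(-28*k^3 + 3*k^2 + 16*k + 1)^2 + (56*k^3 - 6*k^2 - 32*k - (2*k + 1)*(-42*k^2 + 3*k + 8) - 2)*(-7*k^4 + k^3 + 8*k^2 + k + 1))/(-7*k^4 + k^3 + 8*k^2 + k + 1)^3
(5) = -5.94000000000000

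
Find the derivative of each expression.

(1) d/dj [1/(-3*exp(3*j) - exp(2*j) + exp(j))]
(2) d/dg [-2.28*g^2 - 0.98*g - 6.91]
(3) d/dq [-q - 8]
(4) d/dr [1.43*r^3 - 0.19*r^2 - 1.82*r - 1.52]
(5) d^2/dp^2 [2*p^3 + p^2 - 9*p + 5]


(1) = (9*exp(2*j) + 2*exp(j) - 1)*exp(-j)/(3*exp(2*j) + exp(j) - 1)^2
(2) = -4.56*g - 0.98
(3) = -1
(4) = 4.29*r^2 - 0.38*r - 1.82
(5) = 12*p + 2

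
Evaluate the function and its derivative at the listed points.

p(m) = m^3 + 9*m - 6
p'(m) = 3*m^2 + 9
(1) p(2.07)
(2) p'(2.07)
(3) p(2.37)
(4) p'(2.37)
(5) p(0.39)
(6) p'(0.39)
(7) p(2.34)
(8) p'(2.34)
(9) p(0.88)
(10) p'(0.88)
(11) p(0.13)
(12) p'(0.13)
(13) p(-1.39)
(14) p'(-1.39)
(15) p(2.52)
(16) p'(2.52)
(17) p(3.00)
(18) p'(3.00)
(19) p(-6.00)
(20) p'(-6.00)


(1) = 21.50
(2) = 21.85
(3) = 28.64
(4) = 25.85
(5) = -2.43
(6) = 9.46
(7) = 27.87
(8) = 25.43
(9) = 2.60
(10) = 11.32
(11) = -4.83
(12) = 9.05
(13) = -21.20
(14) = 14.80
(15) = 32.68
(16) = 28.05
(17) = 48.00
(18) = 36.00
(19) = -276.00
(20) = 117.00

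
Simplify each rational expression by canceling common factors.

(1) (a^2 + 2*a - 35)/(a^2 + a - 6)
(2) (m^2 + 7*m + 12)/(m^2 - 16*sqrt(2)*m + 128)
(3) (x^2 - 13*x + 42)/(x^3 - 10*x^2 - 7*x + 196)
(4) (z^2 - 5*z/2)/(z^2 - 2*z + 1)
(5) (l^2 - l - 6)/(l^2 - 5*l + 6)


(1) = (a^2 + 2*a - 35)/(a^2 + a - 6)
(2) = (m^2 + 7*m + 12)/(m^2 - 16*sqrt(2)*m + 128)
(3) = (x - 6)/(x^2 - 3*x - 28)
(4) = (2*z^2 - 5*z)/(2*z^2 - 4*z + 2)
(5) = (l + 2)/(l - 2)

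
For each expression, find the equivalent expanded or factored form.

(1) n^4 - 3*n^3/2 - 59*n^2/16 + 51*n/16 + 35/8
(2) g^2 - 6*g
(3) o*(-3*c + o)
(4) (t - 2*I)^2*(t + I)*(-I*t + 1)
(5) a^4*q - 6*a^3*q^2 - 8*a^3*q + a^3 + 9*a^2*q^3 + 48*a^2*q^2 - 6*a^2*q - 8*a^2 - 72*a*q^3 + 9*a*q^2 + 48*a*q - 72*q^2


(1) = (n - 2)*(n - 7/4)*(n + 1)*(n + 5/4)
(2) = g*(g - 6)
(3) = -3*c*o + o^2
(4) = -I*t^4 - 2*t^3 - 3*I*t^2 - 4*t - 4*I
(5) = (a - 8)*(a - 3*q)^2*(a*q + 1)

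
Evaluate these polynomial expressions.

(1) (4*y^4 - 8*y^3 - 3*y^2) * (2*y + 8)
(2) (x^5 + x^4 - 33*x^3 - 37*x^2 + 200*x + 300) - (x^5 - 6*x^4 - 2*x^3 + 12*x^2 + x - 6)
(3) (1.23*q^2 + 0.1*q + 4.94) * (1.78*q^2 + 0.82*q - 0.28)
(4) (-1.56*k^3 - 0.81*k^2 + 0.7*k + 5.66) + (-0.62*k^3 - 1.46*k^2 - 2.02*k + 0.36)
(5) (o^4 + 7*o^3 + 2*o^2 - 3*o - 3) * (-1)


(1) = 8*y^5 + 16*y^4 - 70*y^3 - 24*y^2
(2) = 7*x^4 - 31*x^3 - 49*x^2 + 199*x + 306
(3) = 2.1894*q^4 + 1.1866*q^3 + 8.5308*q^2 + 4.0228*q - 1.3832
(4) = -2.18*k^3 - 2.27*k^2 - 1.32*k + 6.02
(5) = -o^4 - 7*o^3 - 2*o^2 + 3*o + 3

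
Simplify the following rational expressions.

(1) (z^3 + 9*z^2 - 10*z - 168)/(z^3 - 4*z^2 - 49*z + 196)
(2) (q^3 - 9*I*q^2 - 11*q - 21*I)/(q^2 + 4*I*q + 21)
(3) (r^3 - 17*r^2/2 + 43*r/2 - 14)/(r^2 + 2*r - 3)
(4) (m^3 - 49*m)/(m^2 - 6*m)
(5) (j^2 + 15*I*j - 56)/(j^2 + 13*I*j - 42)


(1) = (z + 6)/(z - 7)
(2) = (q^2 - 6*I*q + 7)/(q + 7*I)
(3) = (2*r^2 - 15*r + 28)/(2*r + 6)
(4) = (m^2 - 49)/(m - 6)
(5) = (j + 8*I)/(j + 6*I)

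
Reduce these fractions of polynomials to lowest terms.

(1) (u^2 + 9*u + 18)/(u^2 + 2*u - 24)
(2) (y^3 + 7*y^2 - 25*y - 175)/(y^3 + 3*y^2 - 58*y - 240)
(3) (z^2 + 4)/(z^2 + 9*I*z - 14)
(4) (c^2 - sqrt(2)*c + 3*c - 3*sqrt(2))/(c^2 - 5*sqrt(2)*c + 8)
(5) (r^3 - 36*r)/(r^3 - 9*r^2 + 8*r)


(1) = (u + 3)/(u - 4)
(2) = (y^2 + 2*y - 35)/(y^2 - 2*y - 48)
(3) = (z - 2*I)/(z + 7*I)
(4) = (c + 3)/(c - 4*sqrt(2))
(5) = (r^2 - 36)/(r^2 - 9*r + 8)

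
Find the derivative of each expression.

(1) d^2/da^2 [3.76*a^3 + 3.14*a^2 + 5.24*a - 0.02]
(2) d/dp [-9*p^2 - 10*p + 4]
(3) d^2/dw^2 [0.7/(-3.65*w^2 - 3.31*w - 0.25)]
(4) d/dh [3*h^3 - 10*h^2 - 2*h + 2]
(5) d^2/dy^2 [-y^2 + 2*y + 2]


(1) = 22.56*a + 6.28
(2) = -18*p - 10
(3) = (18.6515*w^2 + 16.9141*w - 0.7*(7.3*w + 3.31)*(14.6*w + 6.62) + 1.2775)/(3.65*w^2 + 3.31*w + 0.25)^3
(4) = 9*h^2 - 20*h - 2
(5) = -2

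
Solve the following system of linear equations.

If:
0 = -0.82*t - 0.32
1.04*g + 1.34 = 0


Then:
g = -1.29
t = -0.39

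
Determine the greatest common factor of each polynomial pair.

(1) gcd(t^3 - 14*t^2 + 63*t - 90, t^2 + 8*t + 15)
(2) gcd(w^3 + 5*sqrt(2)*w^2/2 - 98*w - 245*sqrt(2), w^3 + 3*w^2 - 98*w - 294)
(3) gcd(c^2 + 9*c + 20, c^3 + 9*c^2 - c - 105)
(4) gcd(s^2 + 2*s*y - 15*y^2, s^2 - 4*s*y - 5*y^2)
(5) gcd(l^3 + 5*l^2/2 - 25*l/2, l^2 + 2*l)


(1) = 1
(2) = w^2 - 98
(3) = gcd((c + 4)*(c + 5), (c - 3)*(c + 5)*(c + 7)) = c + 5
(4) = 1
(5) = gcd(l*(l - 5/2)*(l + 5), l*(l + 2)) = l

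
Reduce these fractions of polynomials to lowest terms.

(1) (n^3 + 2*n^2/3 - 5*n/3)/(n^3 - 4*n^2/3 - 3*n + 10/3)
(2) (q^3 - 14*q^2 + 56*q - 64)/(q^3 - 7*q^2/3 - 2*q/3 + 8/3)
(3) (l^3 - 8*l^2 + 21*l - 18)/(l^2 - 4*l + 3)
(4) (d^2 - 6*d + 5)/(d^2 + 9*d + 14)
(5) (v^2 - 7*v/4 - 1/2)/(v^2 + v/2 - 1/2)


(1) = n/(n - 2)
(2) = (3*q^2 - 36*q + 96)/(3*q^2 - q - 4)
(3) = (l^2 - 5*l + 6)/(l - 1)
(4) = (d^2 - 6*d + 5)/(d^2 + 9*d + 14)
(5) = (4*v^2 - 7*v - 2)/(4*v^2 + 2*v - 2)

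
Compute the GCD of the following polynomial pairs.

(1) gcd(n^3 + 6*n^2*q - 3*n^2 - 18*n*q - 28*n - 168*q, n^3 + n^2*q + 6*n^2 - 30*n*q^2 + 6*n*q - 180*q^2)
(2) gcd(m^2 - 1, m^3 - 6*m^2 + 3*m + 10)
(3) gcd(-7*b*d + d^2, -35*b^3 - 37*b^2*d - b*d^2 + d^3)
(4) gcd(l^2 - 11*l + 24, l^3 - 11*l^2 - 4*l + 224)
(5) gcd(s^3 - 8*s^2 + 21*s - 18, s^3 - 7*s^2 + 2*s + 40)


(1) = gcd((n - 7)*(n + 4)*(n + 6*q), (n + 6)*(n - 5*q)*(n + 6*q)) = n + 6*q
(2) = m + 1
(3) = gcd(d*(-7*b + d), (-7*b + d)*(b + d)*(5*b + d)) = 7*b - d
(4) = l - 8
(5) = 1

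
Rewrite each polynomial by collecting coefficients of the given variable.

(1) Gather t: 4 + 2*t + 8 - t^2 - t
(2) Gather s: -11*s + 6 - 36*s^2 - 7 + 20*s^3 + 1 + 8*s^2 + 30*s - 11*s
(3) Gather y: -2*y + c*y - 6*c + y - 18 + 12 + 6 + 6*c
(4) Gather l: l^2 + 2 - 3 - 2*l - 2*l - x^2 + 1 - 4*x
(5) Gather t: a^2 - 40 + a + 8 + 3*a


(1) = -t^2 + t + 12
(2) = 20*s^3 - 28*s^2 + 8*s
(3) = y*(c - 1)
(4) = l^2 - 4*l - x^2 - 4*x
(5) = a^2 + 4*a - 32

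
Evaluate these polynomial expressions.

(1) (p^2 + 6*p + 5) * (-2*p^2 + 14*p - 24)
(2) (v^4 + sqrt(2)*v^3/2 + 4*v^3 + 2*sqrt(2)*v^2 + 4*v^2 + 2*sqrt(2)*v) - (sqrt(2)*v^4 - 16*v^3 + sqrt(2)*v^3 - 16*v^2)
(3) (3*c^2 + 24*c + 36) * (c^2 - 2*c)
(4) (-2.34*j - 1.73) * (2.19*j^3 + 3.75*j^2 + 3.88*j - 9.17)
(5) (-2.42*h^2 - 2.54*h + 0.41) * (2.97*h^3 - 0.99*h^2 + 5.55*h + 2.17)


(1) = -2*p^4 + 2*p^3 + 50*p^2 - 74*p - 120
(2) = -sqrt(2)*v^4 + v^4 - sqrt(2)*v^3/2 + 20*v^3 + 2*sqrt(2)*v^2 + 20*v^2 + 2*sqrt(2)*v
(3) = 3*c^4 + 18*c^3 - 12*c^2 - 72*c
(4) = -5.1246*j^4 - 12.5637*j^3 - 15.5667*j^2 + 14.7454*j + 15.8641
(5) = -7.1874*h^5 - 5.148*h^4 - 9.6987*h^3 - 19.7543*h^2 - 3.2363*h + 0.8897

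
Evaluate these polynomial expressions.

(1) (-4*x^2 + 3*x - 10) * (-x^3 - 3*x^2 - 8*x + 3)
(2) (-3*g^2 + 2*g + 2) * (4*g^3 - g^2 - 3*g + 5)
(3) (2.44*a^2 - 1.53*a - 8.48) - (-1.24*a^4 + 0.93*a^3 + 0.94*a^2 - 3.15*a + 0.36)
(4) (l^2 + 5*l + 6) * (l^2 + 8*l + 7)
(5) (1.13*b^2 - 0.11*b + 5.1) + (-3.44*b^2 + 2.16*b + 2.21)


(1) = 4*x^5 + 9*x^4 + 33*x^3 - 6*x^2 + 89*x - 30
(2) = -12*g^5 + 11*g^4 + 15*g^3 - 23*g^2 + 4*g + 10
(3) = 1.24*a^4 - 0.93*a^3 + 1.5*a^2 + 1.62*a - 8.84
(4) = l^4 + 13*l^3 + 53*l^2 + 83*l + 42
(5) = -2.31*b^2 + 2.05*b + 7.31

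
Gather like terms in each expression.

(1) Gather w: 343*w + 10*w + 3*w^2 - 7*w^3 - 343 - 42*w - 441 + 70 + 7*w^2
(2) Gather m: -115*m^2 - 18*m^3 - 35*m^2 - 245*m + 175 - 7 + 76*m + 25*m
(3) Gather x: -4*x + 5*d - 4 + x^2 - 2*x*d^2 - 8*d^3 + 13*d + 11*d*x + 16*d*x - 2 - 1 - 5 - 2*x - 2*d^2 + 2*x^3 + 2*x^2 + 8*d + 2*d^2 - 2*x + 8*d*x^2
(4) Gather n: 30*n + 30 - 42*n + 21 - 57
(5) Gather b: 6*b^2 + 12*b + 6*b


(1) = -7*w^3 + 10*w^2 + 311*w - 714
(2) = -18*m^3 - 150*m^2 - 144*m + 168
(3) = -8*d^3 + 26*d + 2*x^3 + x^2*(8*d + 3) + x*(-2*d^2 + 27*d - 8) - 12
(4) = -12*n - 6
(5) = 6*b^2 + 18*b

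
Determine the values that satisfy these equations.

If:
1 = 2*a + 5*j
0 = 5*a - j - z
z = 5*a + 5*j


Then:
a = 1/2
j = 0
z = 5/2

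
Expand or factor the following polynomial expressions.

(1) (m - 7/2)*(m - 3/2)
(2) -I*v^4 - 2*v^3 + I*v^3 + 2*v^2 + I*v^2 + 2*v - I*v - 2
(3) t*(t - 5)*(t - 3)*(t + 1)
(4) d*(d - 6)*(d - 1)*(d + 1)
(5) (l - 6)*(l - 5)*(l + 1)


(1) = m^2 - 5*m + 21/4
(2) = (v - 1)^2*(v - 2*I)*(-I*v - I)
(3) = t^4 - 7*t^3 + 7*t^2 + 15*t
(4) = d^4 - 6*d^3 - d^2 + 6*d
(5) = l^3 - 10*l^2 + 19*l + 30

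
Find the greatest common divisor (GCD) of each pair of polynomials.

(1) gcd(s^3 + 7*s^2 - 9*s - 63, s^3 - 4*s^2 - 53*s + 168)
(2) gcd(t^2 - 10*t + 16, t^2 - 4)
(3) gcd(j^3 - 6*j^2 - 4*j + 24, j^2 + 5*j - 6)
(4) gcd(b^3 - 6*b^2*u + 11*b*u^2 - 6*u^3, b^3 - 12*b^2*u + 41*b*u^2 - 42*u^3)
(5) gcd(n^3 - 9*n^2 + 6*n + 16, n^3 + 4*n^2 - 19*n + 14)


(1) = gcd((s - 3)*(s + 3)*(s + 7), (s - 8)*(s - 3)*(s + 7)) = s^2 + 4*s - 21
(2) = gcd((t - 8)*(t - 2), (t - 2)*(t + 2)) = t - 2
(3) = gcd((j - 6)*(j - 2)*(j + 2), (j - 1)*(j + 6)) = 1
(4) = b^2 - 5*b*u + 6*u^2
(5) = n - 2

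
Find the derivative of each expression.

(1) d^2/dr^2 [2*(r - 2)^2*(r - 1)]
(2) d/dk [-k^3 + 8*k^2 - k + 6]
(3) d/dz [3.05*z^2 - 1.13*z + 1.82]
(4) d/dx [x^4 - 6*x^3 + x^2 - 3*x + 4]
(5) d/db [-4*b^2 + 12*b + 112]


(1) = 12*r - 20
(2) = -3*k^2 + 16*k - 1
(3) = 6.1*z - 1.13
(4) = 4*x^3 - 18*x^2 + 2*x - 3
(5) = 12 - 8*b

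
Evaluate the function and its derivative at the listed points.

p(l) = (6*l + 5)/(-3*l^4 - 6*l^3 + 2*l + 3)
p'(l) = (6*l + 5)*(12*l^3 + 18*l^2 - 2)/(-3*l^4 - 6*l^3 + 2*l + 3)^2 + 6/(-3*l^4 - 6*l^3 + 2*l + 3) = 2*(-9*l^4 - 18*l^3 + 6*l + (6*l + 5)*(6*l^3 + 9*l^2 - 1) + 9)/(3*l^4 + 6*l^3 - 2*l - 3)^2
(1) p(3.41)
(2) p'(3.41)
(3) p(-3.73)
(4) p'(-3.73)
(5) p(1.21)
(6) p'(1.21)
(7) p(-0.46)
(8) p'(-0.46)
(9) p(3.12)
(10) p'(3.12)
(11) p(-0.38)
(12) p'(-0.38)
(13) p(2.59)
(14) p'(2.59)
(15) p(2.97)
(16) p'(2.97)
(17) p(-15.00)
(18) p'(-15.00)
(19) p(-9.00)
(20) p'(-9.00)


(1) = -0.04
(2) = 0.03
(3) = 0.06
(4) = 0.06
(5) = -1.05
(6) = 3.61
(7) = 0.89
(8) = 2.60
(9) = -0.05
(10) = 0.05
(11) = 1.09
(12) = 2.37
(13) = -0.09
(14) = 0.10
(15) = -0.06
(16) = 0.06
(17) = 0.00
(18) = 0.00
(19) = 0.00
(20) = 0.00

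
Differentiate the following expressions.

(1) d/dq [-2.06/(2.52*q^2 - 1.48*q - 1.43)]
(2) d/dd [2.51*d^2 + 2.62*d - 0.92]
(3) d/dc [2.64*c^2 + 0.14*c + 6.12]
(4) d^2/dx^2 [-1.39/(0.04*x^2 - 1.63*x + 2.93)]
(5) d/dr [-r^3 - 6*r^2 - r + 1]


(1) = (10.3824*q - 3.0488)/(-2.52*q^2 + 1.48*q + 1.43)^2
(2) = 5.02*d + 2.62
(3) = 5.28*c + 0.14
(4) = (0.004448*x^2 - 0.181256*x - 1.39*(0.08*x - 1.63)*(0.16*x - 3.26) + 0.325816)/(0.04*x^2 - 1.63*x + 2.93)^3
(5) = -3*r^2 - 12*r - 1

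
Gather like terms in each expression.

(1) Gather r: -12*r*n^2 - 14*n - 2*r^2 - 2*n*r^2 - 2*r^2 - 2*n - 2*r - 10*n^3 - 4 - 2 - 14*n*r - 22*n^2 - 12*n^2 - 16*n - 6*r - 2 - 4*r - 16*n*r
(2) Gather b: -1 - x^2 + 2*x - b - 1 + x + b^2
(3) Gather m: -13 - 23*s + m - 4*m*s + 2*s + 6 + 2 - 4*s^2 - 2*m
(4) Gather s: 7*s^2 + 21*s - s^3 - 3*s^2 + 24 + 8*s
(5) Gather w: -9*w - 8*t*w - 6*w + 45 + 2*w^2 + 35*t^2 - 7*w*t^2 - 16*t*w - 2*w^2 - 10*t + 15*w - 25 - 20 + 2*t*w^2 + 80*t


(1) = -10*n^3 - 34*n^2 - 32*n + r^2*(-2*n - 4) + r*(-12*n^2 - 30*n - 12) - 8
(2) = b^2 - b - x^2 + 3*x - 2
(3) = m*(-4*s - 1) - 4*s^2 - 21*s - 5
(4) = -s^3 + 4*s^2 + 29*s + 24
(5) = 35*t^2 + 2*t*w^2 + 70*t + w*(-7*t^2 - 24*t)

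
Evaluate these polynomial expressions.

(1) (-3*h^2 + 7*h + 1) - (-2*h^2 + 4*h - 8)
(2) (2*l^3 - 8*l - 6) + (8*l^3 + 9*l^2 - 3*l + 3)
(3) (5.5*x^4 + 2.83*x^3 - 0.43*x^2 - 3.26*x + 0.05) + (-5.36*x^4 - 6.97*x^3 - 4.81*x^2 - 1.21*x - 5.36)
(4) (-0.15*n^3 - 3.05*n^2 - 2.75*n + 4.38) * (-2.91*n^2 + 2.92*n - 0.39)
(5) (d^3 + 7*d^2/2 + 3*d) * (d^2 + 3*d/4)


(1) = -h^2 + 3*h + 9
(2) = 10*l^3 + 9*l^2 - 11*l - 3
(3) = 0.14*x^4 - 4.14*x^3 - 5.24*x^2 - 4.47*x - 5.31
(4) = 0.4365*n^5 + 8.4375*n^4 - 0.845*n^3 - 19.5863*n^2 + 13.8621*n - 1.7082
(5) = d^5 + 17*d^4/4 + 45*d^3/8 + 9*d^2/4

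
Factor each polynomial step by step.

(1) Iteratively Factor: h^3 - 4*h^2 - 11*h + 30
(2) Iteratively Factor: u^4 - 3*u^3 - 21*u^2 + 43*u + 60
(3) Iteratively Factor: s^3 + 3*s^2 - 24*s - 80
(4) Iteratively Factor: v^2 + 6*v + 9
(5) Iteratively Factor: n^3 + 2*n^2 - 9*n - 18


(1) = (h - 5)*(h^2 + h - 6) = (h - 5)*(h - 2)*(h + 3)
(2) = (u - 5)*(u^3 + 2*u^2 - 11*u - 12) = (u - 5)*(u + 1)*(u^2 + u - 12) = (u - 5)*(u + 1)*(u + 4)*(u - 3)
(3) = (s - 5)*(s^2 + 8*s + 16) = (s - 5)*(s + 4)*(s + 4)
(4) = (v + 3)*(v + 3)
(5) = (n + 3)*(n^2 - n - 6) = (n - 3)*(n + 3)*(n + 2)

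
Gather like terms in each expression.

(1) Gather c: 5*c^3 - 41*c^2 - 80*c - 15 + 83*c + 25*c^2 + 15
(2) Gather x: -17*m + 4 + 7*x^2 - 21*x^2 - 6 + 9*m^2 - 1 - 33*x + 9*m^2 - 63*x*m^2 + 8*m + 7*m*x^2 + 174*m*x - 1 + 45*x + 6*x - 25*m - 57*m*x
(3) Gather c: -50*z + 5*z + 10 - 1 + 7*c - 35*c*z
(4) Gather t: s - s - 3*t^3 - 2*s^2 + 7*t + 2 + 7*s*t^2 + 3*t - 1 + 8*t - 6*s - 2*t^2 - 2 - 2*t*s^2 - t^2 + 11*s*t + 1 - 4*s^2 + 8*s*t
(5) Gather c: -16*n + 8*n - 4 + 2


(1) = 5*c^3 - 16*c^2 + 3*c
(2) = 18*m^2 - 34*m + x^2*(7*m - 14) + x*(-63*m^2 + 117*m + 18) - 4
(3) = c*(7 - 35*z) - 45*z + 9
(4) = -6*s^2 - 6*s - 3*t^3 + t^2*(7*s - 3) + t*(-2*s^2 + 19*s + 18)
(5) = -8*n - 2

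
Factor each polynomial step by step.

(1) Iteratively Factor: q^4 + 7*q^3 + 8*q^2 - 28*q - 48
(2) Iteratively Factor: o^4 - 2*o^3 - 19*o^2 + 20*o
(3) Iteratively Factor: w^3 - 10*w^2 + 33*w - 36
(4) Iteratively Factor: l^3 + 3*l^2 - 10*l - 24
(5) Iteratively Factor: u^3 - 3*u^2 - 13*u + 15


(1) = (q + 4)*(q^3 + 3*q^2 - 4*q - 12) = (q + 2)*(q + 4)*(q^2 + q - 6) = (q + 2)*(q + 3)*(q + 4)*(q - 2)
(2) = (o - 5)*(o^3 + 3*o^2 - 4*o) = o*(o - 5)*(o^2 + 3*o - 4) = o*(o - 5)*(o - 1)*(o + 4)
(3) = (w - 3)*(w^2 - 7*w + 12) = (w - 3)^2*(w - 4)
(4) = (l - 3)*(l^2 + 6*l + 8) = (l - 3)*(l + 2)*(l + 4)
(5) = (u + 3)*(u^2 - 6*u + 5) = (u - 1)*(u + 3)*(u - 5)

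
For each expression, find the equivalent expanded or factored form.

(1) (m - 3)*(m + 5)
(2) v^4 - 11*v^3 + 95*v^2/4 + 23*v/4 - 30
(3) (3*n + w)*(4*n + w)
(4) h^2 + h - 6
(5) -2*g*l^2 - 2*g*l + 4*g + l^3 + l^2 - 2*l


(1) = m^2 + 2*m - 15
(2) = (v - 8)*(v - 5/2)*(v - 3/2)*(v + 1)
(3) = 12*n^2 + 7*n*w + w^2
(4) = (h - 2)*(h + 3)
(5) = (-2*g + l)*(l - 1)*(l + 2)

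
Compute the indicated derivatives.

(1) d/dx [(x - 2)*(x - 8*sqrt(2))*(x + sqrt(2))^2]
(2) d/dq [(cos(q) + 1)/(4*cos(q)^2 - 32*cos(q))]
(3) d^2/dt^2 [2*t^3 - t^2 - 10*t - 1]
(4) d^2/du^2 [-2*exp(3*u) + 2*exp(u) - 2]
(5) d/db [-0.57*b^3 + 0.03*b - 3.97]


(1) = 4*x^3 - 18*sqrt(2)*x^2 - 6*x^2 - 60*x + 24*sqrt(2)*x - 16*sqrt(2) + 60
(2) = (sin(q) - 8*sin(q)/cos(q)^2 + 2*tan(q))/(4*(cos(q) - 8)^2)
(3) = 12*t - 2
(4) = (2 - 18*exp(2*u))*exp(u)
(5) = 0.03 - 1.71*b^2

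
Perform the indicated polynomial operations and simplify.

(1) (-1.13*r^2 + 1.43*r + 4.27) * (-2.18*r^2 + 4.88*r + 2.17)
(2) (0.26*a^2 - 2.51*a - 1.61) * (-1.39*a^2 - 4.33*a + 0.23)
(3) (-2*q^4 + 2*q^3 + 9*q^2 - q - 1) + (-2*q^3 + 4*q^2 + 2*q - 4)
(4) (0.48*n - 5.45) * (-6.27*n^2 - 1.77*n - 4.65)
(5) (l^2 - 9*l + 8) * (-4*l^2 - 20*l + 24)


(1) = 2.4634*r^4 - 8.6318*r^3 - 4.7823*r^2 + 23.9407*r + 9.2659
(2) = -0.3614*a^4 + 2.3631*a^3 + 13.166*a^2 + 6.394*a - 0.3703
(3) = -2*q^4 + 13*q^2 + q - 5
(4) = -3.0096*n^3 + 33.3219*n^2 + 7.4145*n + 25.3425
(5) = -4*l^4 + 16*l^3 + 172*l^2 - 376*l + 192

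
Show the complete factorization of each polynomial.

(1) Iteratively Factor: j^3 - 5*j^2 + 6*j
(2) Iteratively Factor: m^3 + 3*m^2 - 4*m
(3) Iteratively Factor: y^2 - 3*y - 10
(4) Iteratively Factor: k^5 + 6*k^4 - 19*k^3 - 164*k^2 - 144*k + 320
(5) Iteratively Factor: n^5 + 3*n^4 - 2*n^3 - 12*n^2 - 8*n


(1) = (j)*(j^2 - 5*j + 6) = j*(j - 3)*(j - 2)
(2) = (m)*(m^2 + 3*m - 4) = m*(m - 1)*(m + 4)
(3) = (y - 5)*(y + 2)
(4) = (k + 4)*(k^4 + 2*k^3 - 27*k^2 - 56*k + 80) = (k + 4)^2*(k^3 - 2*k^2 - 19*k + 20) = (k + 4)^3*(k^2 - 6*k + 5) = (k - 5)*(k + 4)^3*(k - 1)
(5) = (n + 1)*(n^4 + 2*n^3 - 4*n^2 - 8*n) = (n + 1)*(n + 2)*(n^3 - 4*n) = (n - 2)*(n + 1)*(n + 2)*(n^2 + 2*n) = n*(n - 2)*(n + 1)*(n + 2)*(n + 2)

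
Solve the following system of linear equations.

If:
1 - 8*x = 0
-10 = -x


Then:
No Solution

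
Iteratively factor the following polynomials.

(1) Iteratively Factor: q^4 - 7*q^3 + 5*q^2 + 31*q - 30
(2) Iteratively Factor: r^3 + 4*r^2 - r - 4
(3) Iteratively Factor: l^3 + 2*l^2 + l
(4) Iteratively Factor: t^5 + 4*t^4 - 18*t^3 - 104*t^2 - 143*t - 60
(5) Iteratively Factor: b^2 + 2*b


(1) = (q + 2)*(q^3 - 9*q^2 + 23*q - 15) = (q - 5)*(q + 2)*(q^2 - 4*q + 3) = (q - 5)*(q - 3)*(q + 2)*(q - 1)
(2) = (r + 1)*(r^2 + 3*r - 4) = (r - 1)*(r + 1)*(r + 4)
(3) = (l + 1)*(l^2 + l) = (l + 1)^2*(l)
(4) = (t + 1)*(t^4 + 3*t^3 - 21*t^2 - 83*t - 60) = (t - 5)*(t + 1)*(t^3 + 8*t^2 + 19*t + 12) = (t - 5)*(t + 1)*(t + 3)*(t^2 + 5*t + 4) = (t - 5)*(t + 1)^2*(t + 3)*(t + 4)
(5) = (b)*(b + 2)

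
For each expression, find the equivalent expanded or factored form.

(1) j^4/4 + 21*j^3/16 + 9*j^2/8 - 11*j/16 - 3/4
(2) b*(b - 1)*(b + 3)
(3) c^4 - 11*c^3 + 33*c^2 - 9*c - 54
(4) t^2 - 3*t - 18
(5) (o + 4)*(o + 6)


(1) = (j/4 + 1/4)*(j - 3/4)*(j + 1)*(j + 4)
(2) = b^3 + 2*b^2 - 3*b
(3) = (c - 6)*(c - 3)^2*(c + 1)
(4) = (t - 6)*(t + 3)
(5) = o^2 + 10*o + 24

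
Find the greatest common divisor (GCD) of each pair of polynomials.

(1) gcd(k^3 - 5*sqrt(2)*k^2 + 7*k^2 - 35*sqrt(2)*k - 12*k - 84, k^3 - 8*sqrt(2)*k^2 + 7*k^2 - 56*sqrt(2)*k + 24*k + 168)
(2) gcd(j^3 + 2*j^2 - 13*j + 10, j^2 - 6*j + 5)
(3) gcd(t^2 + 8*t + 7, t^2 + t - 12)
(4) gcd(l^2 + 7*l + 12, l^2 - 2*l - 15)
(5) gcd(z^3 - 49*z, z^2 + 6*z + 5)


(1) = k^2 + k*(7 - 6*sqrt(2)) - 42*sqrt(2)
(2) = j - 1
(3) = 1
(4) = l + 3
(5) = gcd(z*(z - 7)*(z + 7), (z + 1)*(z + 5)) = 1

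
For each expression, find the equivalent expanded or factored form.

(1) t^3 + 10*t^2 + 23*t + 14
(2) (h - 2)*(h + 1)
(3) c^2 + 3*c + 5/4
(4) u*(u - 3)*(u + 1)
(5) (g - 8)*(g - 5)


(1) = (t + 1)*(t + 2)*(t + 7)
(2) = h^2 - h - 2
(3) = (c + 1/2)*(c + 5/2)
(4) = u^3 - 2*u^2 - 3*u
(5) = g^2 - 13*g + 40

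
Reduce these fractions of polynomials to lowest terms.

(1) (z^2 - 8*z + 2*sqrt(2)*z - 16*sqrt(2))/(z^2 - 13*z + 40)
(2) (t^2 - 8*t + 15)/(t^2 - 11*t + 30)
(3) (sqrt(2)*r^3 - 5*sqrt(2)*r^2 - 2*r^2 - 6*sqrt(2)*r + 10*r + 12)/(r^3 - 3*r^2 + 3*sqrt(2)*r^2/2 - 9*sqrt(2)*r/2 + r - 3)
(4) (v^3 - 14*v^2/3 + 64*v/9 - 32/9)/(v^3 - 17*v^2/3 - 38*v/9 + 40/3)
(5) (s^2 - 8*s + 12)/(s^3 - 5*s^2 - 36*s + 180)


(1) = (z + 2*sqrt(2))/(z - 5)
(2) = (t - 3)/(t - 6)
(3) = (2*sqrt(2)*r^3 + r^2*(-10*sqrt(2) - 4) + r*(20 - 12*sqrt(2)) + 24)/(2*r^3 + r^2*(-6 + 3*sqrt(2)) + r*(2 - 9*sqrt(2)) - 6)
(4) = (3*v^2 - 10*v + 8)/(3*v^2 - 13*v - 30)
(5) = (s - 2)/(s^2 + s - 30)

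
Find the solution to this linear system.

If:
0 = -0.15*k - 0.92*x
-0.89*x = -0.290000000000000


Then:
k = -2.00
x = 0.33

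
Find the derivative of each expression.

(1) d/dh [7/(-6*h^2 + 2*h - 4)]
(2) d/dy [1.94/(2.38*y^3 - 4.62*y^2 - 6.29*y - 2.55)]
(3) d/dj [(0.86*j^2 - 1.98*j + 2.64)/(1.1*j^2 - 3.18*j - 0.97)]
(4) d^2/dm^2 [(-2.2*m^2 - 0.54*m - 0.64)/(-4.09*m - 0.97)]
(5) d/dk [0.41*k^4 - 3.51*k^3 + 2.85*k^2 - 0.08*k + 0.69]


(1) = 7*(6*h - 1)/(2*(3*h^2 - h + 2)^2)
(2) = (-13.8516*y^2 + 17.9256*y + 12.2026)/(-2.38*y^3 + 4.62*y^2 + 6.29*y + 2.55)^2
(3) = (-0.5568*j^2 - 7.4764*j + 10.3158)/(1.21*j^4 - 6.996*j^3 + 7.9784*j^2 + 6.1692*j + 0.9409)
(4) = 21.267244/(68.417929*m^3 + 48.678771*m^2 + 11.544843*m + 0.912673)
(5) = 1.64*k^3 - 10.53*k^2 + 5.7*k - 0.08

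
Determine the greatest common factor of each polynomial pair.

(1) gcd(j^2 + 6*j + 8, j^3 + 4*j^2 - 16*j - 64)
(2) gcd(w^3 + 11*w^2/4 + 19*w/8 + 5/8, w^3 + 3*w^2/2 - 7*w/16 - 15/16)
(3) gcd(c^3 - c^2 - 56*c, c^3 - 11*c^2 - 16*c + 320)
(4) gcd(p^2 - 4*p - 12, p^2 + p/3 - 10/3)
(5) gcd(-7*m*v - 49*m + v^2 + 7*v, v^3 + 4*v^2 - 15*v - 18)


(1) = j + 4
(2) = w^2 + 9*w/4 + 5/4
(3) = gcd(c*(c - 8)*(c + 7), (c - 8)^2*(c + 5)) = c - 8
(4) = gcd((p - 6)*(p + 2), (p - 5/3)*(p + 2)) = p + 2
(5) = gcd((-7*m + v)*(v + 7), (v - 3)*(v + 1)*(v + 6)) = 1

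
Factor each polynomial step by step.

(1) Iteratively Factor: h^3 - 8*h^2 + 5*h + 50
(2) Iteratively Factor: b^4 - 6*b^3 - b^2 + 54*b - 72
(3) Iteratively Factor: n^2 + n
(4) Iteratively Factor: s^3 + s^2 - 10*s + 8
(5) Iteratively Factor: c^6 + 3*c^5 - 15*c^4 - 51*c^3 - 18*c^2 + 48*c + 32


(1) = (h - 5)*(h^2 - 3*h - 10) = (h - 5)*(h + 2)*(h - 5)
(2) = (b - 2)*(b^3 - 4*b^2 - 9*b + 36) = (b - 4)*(b - 2)*(b^2 - 9) = (b - 4)*(b - 3)*(b - 2)*(b + 3)
(3) = (n + 1)*(n)
(4) = (s - 1)*(s^2 + 2*s - 8) = (s - 2)*(s - 1)*(s + 4)
(5) = (c - 1)*(c^5 + 4*c^4 - 11*c^3 - 62*c^2 - 80*c - 32) = (c - 4)*(c - 1)*(c^4 + 8*c^3 + 21*c^2 + 22*c + 8) = (c - 4)*(c - 1)*(c + 2)*(c^3 + 6*c^2 + 9*c + 4) = (c - 4)*(c - 1)*(c + 1)*(c + 2)*(c^2 + 5*c + 4) = (c - 4)*(c - 1)*(c + 1)*(c + 2)*(c + 4)*(c + 1)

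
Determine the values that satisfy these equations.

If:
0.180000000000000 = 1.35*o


Then:
o = 0.13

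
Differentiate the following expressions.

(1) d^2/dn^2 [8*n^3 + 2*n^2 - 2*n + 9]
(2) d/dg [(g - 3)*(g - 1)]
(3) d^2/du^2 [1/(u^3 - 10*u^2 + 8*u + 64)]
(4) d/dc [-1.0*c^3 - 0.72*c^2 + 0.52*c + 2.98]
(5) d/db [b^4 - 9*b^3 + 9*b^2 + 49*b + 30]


(1) = 48*n + 4
(2) = 2*g - 4
(3) = 2*((10 - 3*u)*(u^3 - 10*u^2 + 8*u + 64) + (3*u^2 - 20*u + 8)^2)/(u^3 - 10*u^2 + 8*u + 64)^3
(4) = -3.0*c^2 - 1.44*c + 0.52
(5) = 4*b^3 - 27*b^2 + 18*b + 49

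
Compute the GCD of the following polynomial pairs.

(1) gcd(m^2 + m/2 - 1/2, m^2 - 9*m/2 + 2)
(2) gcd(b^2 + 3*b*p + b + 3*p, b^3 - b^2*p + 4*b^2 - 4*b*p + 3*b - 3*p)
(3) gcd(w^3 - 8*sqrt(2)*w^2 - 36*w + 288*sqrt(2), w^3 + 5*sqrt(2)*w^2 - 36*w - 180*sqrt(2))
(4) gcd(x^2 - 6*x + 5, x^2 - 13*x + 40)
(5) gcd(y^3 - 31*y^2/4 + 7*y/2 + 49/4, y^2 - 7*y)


(1) = m - 1/2
(2) = b + 1
(3) = w^2 - 36
(4) = gcd((x - 5)*(x - 1), (x - 8)*(x - 5)) = x - 5
(5) = gcd((y - 7)*(y - 7/4)*(y + 1), y*(y - 7)) = y - 7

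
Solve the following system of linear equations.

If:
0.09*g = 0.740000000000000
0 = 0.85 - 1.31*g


Then:
No Solution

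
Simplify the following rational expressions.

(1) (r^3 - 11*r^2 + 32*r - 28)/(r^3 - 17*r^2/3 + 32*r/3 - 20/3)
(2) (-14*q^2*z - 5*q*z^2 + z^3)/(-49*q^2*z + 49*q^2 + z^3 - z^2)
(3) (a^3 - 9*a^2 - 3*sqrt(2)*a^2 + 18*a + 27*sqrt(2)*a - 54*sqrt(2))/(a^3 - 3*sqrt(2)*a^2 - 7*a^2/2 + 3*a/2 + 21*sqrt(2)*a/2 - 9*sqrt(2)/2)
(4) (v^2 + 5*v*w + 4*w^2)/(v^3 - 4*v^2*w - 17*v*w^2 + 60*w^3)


(1) = (3*r - 21)/(3*r - 5)
(2) = (2*q*z + z^2)/(7*q*z - 7*q + z^2 - z)
(3) = (2*a - 12)/(2*a - 1)
(4) = (v + w)/(v^2 - 8*v*w + 15*w^2)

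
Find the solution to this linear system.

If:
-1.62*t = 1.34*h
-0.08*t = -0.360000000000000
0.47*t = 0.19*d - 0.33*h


Then:
d = 1.68
h = -5.44
t = 4.50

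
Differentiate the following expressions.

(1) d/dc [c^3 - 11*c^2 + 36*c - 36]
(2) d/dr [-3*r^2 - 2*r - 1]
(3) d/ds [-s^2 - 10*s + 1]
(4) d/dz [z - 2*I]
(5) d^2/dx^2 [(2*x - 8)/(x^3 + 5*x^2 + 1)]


(1) = 3*c^2 - 22*c + 36
(2) = -6*r - 2
(3) = -2*s - 10
(4) = 1
(5) = 4*(x^2*(x - 4)*(3*x + 10)^2 - (3*x^2 + 10*x + (x - 4)*(3*x + 5))*(x^3 + 5*x^2 + 1))/(x^3 + 5*x^2 + 1)^3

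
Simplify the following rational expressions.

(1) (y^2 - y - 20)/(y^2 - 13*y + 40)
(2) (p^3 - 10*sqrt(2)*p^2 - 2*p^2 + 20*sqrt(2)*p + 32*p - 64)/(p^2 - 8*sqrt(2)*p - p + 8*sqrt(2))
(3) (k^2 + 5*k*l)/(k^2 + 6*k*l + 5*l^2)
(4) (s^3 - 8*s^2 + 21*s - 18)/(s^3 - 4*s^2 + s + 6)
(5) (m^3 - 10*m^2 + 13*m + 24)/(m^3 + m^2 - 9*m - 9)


(1) = (y + 4)/(y - 8)
(2) = (p^2 + p*(-2*sqrt(2) - 2) + 4*sqrt(2))/(p - 1)
(3) = k/(k + l)
(4) = (s - 3)/(s + 1)
(5) = (m - 8)/(m + 3)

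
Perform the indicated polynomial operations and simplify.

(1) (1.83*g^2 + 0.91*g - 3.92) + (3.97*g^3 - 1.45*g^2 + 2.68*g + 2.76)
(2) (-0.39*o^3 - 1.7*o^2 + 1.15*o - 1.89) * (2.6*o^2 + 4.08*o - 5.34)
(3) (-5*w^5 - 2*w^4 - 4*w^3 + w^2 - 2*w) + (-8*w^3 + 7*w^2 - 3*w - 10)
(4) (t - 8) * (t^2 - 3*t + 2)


(1) = 3.97*g^3 + 0.38*g^2 + 3.59*g - 1.16
(2) = -1.014*o^5 - 6.0112*o^4 - 1.8634*o^3 + 8.856*o^2 - 13.8522*o + 10.0926
(3) = -5*w^5 - 2*w^4 - 12*w^3 + 8*w^2 - 5*w - 10
(4) = t^3 - 11*t^2 + 26*t - 16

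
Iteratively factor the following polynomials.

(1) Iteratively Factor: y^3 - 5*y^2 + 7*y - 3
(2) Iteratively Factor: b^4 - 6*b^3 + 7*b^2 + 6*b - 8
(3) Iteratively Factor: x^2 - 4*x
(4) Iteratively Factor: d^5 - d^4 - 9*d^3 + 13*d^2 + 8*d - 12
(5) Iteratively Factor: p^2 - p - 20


(1) = (y - 1)*(y^2 - 4*y + 3) = (y - 1)^2*(y - 3)
(2) = (b - 2)*(b^3 - 4*b^2 - b + 4) = (b - 2)*(b - 1)*(b^2 - 3*b - 4) = (b - 4)*(b - 2)*(b - 1)*(b + 1)
(3) = (x)*(x - 4)
(4) = (d + 1)*(d^4 - 2*d^3 - 7*d^2 + 20*d - 12) = (d - 2)*(d + 1)*(d^3 - 7*d + 6) = (d - 2)^2*(d + 1)*(d^2 + 2*d - 3) = (d - 2)^2*(d + 1)*(d + 3)*(d - 1)
(5) = (p + 4)*(p - 5)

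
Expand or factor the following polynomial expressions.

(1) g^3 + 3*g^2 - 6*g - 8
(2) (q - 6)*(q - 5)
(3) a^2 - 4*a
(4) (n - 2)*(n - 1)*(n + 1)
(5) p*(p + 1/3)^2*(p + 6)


(1) = (g - 2)*(g + 1)*(g + 4)
(2) = q^2 - 11*q + 30
(3) = a*(a - 4)
(4) = n^3 - 2*n^2 - n + 2
(5) = p^4 + 20*p^3/3 + 37*p^2/9 + 2*p/3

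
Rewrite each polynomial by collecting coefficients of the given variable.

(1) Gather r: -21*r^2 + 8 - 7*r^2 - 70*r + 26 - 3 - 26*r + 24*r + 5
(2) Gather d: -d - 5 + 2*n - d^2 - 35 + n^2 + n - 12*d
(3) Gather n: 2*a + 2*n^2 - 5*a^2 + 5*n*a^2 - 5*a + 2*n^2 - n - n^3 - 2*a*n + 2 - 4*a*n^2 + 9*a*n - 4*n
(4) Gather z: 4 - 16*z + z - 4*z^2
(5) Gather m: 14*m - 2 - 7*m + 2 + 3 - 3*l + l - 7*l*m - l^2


(1) = -28*r^2 - 72*r + 36
(2) = -d^2 - 13*d + n^2 + 3*n - 40
(3) = -5*a^2 - 3*a - n^3 + n^2*(4 - 4*a) + n*(5*a^2 + 7*a - 5) + 2
(4) = -4*z^2 - 15*z + 4
(5) = -l^2 - 2*l + m*(7 - 7*l) + 3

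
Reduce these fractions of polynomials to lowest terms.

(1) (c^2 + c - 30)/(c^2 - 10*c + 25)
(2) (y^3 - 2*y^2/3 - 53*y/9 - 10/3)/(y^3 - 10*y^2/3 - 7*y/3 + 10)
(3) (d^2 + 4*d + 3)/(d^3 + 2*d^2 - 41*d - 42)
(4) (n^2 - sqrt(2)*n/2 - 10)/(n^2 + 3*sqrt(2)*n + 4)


(1) = (c + 6)/(c - 5)
(2) = (3*y + 2)/(3*y - 6)
(3) = (d + 3)/(d^2 + d - 42)
(4) = (2*n - 5*sqrt(2))/(2*n + 2*sqrt(2))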